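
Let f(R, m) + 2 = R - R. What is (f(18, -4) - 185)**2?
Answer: 34969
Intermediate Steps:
f(R, m) = -2 (f(R, m) = -2 + (R - R) = -2 + 0 = -2)
(f(18, -4) - 185)**2 = (-2 - 185)**2 = (-187)**2 = 34969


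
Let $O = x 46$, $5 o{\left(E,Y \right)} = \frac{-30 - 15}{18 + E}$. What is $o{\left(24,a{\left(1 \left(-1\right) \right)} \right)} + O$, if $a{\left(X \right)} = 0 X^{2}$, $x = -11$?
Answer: $- \frac{7087}{14} \approx -506.21$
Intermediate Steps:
$a{\left(X \right)} = 0$
$o{\left(E,Y \right)} = - \frac{9}{18 + E}$ ($o{\left(E,Y \right)} = \frac{\left(-30 - 15\right) \frac{1}{18 + E}}{5} = \frac{\left(-45\right) \frac{1}{18 + E}}{5} = - \frac{9}{18 + E}$)
$O = -506$ ($O = \left(-11\right) 46 = -506$)
$o{\left(24,a{\left(1 \left(-1\right) \right)} \right)} + O = - \frac{9}{18 + 24} - 506 = - \frac{9}{42} - 506 = \left(-9\right) \frac{1}{42} - 506 = - \frac{3}{14} - 506 = - \frac{7087}{14}$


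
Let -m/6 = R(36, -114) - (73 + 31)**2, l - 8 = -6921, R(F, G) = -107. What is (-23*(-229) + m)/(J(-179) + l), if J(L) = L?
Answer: -70805/7092 ≈ -9.9838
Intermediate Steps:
l = -6913 (l = 8 - 6921 = -6913)
m = 65538 (m = -6*(-107 - (73 + 31)**2) = -6*(-107 - 1*104**2) = -6*(-107 - 1*10816) = -6*(-107 - 10816) = -6*(-10923) = 65538)
(-23*(-229) + m)/(J(-179) + l) = (-23*(-229) + 65538)/(-179 - 6913) = (5267 + 65538)/(-7092) = 70805*(-1/7092) = -70805/7092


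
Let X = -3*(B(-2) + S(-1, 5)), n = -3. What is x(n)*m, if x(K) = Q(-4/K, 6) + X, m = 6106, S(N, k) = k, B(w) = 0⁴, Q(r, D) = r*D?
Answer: -42742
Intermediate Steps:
Q(r, D) = D*r
B(w) = 0
X = -15 (X = -3*(0 + 5) = -3*5 = -15)
x(K) = -15 - 24/K (x(K) = 6*(-4/K) - 15 = -24/K - 15 = -15 - 24/K)
x(n)*m = (-15 - 24/(-3))*6106 = (-15 - 24*(-⅓))*6106 = (-15 + 8)*6106 = -7*6106 = -42742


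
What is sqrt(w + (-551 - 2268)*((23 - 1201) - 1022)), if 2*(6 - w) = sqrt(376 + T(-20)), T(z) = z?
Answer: sqrt(6201806 - sqrt(89)) ≈ 2490.3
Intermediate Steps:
w = 6 - sqrt(89) (w = 6 - sqrt(376 - 20)/2 = 6 - sqrt(89) ≈ -3.4340)
sqrt(w + (-551 - 2268)*((23 - 1201) - 1022)) = sqrt((6 - sqrt(89)) + (-551 - 2268)*((23 - 1201) - 1022)) = sqrt((6 - sqrt(89)) - 2819*(-1178 - 1022)) = sqrt((6 - sqrt(89)) - 2819*(-2200)) = sqrt((6 - sqrt(89)) + 6201800) = sqrt(6201806 - sqrt(89))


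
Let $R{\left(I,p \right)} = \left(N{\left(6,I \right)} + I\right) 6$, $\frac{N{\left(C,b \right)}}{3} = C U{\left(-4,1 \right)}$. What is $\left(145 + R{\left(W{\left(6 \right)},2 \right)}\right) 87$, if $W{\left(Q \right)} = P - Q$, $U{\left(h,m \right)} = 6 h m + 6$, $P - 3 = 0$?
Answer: $-158079$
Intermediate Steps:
$P = 3$ ($P = 3 + 0 = 3$)
$U{\left(h,m \right)} = 6 + 6 h m$ ($U{\left(h,m \right)} = 6 h m + 6 = 6 + 6 h m$)
$N{\left(C,b \right)} = - 54 C$ ($N{\left(C,b \right)} = 3 C \left(6 + 6 \left(-4\right) 1\right) = 3 C \left(6 - 24\right) = 3 C \left(-18\right) = 3 \left(- 18 C\right) = - 54 C$)
$W{\left(Q \right)} = 3 - Q$
$R{\left(I,p \right)} = -1944 + 6 I$ ($R{\left(I,p \right)} = \left(\left(-54\right) 6 + I\right) 6 = \left(-324 + I\right) 6 = -1944 + 6 I$)
$\left(145 + R{\left(W{\left(6 \right)},2 \right)}\right) 87 = \left(145 - \left(1944 - 6 \left(3 - 6\right)\right)\right) 87 = \left(145 + \left(-1944 + 6 \left(-3\right)\right)\right) 87 = \left(145 - 1962\right) 87 = \left(-1817\right) 87 = -158079$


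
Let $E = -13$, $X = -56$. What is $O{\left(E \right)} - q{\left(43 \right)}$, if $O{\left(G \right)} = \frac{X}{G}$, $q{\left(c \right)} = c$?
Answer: $- \frac{503}{13} \approx -38.692$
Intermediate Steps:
$O{\left(G \right)} = - \frac{56}{G}$
$O{\left(E \right)} - q{\left(43 \right)} = - \frac{56}{-13} - 43 = \left(-56\right) \left(- \frac{1}{13}\right) - 43 = \frac{56}{13} - 43 = - \frac{503}{13}$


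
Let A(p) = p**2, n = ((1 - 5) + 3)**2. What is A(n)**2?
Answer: 1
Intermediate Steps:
n = 1 (n = (-4 + 3)**2 = (-1)**2 = 1)
A(n)**2 = (1**2)**2 = 1**2 = 1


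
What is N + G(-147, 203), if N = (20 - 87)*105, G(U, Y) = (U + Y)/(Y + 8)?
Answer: -1484329/211 ≈ -7034.7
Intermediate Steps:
G(U, Y) = (U + Y)/(8 + Y)
N = -7035 (N = -67*105 = -7035)
N + G(-147, 203) = -7035 + (-147 + 203)/(8 + 203) = -7035 + 56/211 = -1484329/211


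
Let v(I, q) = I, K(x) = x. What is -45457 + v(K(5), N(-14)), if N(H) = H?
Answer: -45452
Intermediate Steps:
-45457 + v(K(5), N(-14)) = -45457 + 5 = -45452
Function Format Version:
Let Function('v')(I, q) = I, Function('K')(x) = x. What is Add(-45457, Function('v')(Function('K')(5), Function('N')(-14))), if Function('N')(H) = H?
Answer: -45452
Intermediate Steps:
Add(-45457, Function('v')(Function('K')(5), Function('N')(-14))) = Add(-45457, 5) = -45452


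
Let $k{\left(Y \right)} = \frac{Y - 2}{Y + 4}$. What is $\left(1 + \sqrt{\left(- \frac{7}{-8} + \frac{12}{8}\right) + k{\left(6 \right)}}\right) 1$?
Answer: $1 + \frac{\sqrt{1110}}{20} \approx 2.6658$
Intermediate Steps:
$k{\left(Y \right)} = \frac{-2 + Y}{4 + Y}$
$\left(1 + \sqrt{\left(- \frac{7}{-8} + \frac{12}{8}\right) + k{\left(6 \right)}}\right) 1 = \left(1 + \sqrt{\left(- \frac{7}{-8} + \frac{12}{8}\right) + \frac{-2 + 6}{4 + 6}}\right) 1 = \left(1 + \sqrt{\left(\left(-7\right) \left(- \frac{1}{8}\right) + 12 \cdot \frac{1}{8}\right) + \frac{1}{10} \cdot 4}\right) 1 = \left(1 + \sqrt{\left(\frac{7}{8} + \frac{3}{2}\right) + \frac{1}{10} \cdot 4}\right) 1 = \left(1 + \sqrt{\frac{19}{8} + \frac{2}{5}}\right) 1 = \left(1 + \sqrt{\frac{111}{40}}\right) 1 = \left(1 + \frac{\sqrt{1110}}{20}\right) 1 = 1 + \frac{\sqrt{1110}}{20}$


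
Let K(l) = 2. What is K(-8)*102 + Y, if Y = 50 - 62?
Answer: 192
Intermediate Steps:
Y = -12
K(-8)*102 + Y = 2*102 - 12 = 204 - 12 = 192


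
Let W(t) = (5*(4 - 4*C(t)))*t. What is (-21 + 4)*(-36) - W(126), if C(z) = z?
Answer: 315612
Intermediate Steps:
W(t) = t*(20 - 20*t) (W(t) = (5*(4 - 4*t))*t = (20 - 20*t)*t = t*(20 - 20*t))
(-21 + 4)*(-36) - W(126) = (-21 + 4)*(-36) - 20*126*(1 - 1*126) = -17*(-36) - 20*126*(1 - 126) = 612 - 20*126*(-125) = 612 - 1*(-315000) = 612 + 315000 = 315612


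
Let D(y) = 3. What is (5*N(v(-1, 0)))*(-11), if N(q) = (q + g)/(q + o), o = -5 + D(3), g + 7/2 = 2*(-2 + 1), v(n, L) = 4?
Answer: 165/4 ≈ 41.250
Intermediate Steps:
g = -11/2 (g = -7/2 + 2*(-2 + 1) = -7/2 + 2*(-1) = -7/2 - 2 = -11/2 ≈ -5.5000)
o = -2 (o = -5 + 3 = -2)
N(q) = (-11/2 + q)/(-2 + q) (N(q) = (q - 11/2)/(q - 2) = (-11/2 + q)/(-2 + q))
(5*N(v(-1, 0)))*(-11) = (5*((-11/2 + 4)/(-2 + 4)))*(-11) = (5*(-3/2/2))*(-11) = (5*((½)*(-3/2)))*(-11) = (5*(-¾))*(-11) = -15/4*(-11) = 165/4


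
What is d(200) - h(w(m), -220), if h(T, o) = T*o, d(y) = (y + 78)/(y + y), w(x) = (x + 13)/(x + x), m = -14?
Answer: 11973/1400 ≈ 8.5521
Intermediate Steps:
w(x) = (13 + x)/(2*x) (w(x) = (13 + x)/((2*x)) = (13 + x)*(1/(2*x)) = (13 + x)/(2*x))
d(y) = (78 + y)/(2*y) (d(y) = (78 + y)/((2*y)) = (78 + y)*(1/(2*y)) = (78 + y)/(2*y))
d(200) - h(w(m), -220) = (1/2)*(78 + 200)/200 - (1/2)*(13 - 14)/(-14)*(-220) = (1/2)*(1/200)*278 - (1/2)*(-1/14)*(-1)*(-220) = 139/200 - (-220)/28 = 139/200 - 1*(-55/7) = 139/200 + 55/7 = 11973/1400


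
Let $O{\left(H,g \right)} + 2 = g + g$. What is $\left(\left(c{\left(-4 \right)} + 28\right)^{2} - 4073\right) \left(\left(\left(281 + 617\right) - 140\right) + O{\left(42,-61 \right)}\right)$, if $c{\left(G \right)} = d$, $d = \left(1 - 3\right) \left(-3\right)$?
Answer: $-1849378$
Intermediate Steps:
$d = 6$ ($d = \left(-2\right) \left(-3\right) = 6$)
$c{\left(G \right)} = 6$
$O{\left(H,g \right)} = -2 + 2 g$ ($O{\left(H,g \right)} = -2 + \left(g + g\right) = -2 + 2 g$)
$\left(\left(c{\left(-4 \right)} + 28\right)^{2} - 4073\right) \left(\left(\left(281 + 617\right) - 140\right) + O{\left(42,-61 \right)}\right) = \left(\left(6 + 28\right)^{2} - 4073\right) \left(\left(\left(281 + 617\right) - 140\right) + \left(-2 + 2 \left(-61\right)\right)\right) = \left(34^{2} - 4073\right) \left(\left(898 - 140\right) - 124\right) = \left(1156 - 4073\right) \left(758 - 124\right) = \left(-2917\right) 634 = -1849378$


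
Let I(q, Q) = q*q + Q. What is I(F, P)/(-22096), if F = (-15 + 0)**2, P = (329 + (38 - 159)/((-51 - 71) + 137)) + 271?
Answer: -384127/165720 ≈ -2.3179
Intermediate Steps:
P = 8879/15 (P = (329 - 121/(-122 + 137)) + 271 = (329 - 121/15) + 271 = 4814/15 + 271 = 8879/15 ≈ 591.93)
F = 225 (F = (-15)**2 = 225)
I(q, Q) = Q + q**2 (I(q, Q) = q**2 + Q = Q + q**2)
I(F, P)/(-22096) = (8879/15 + 225**2)/(-22096) = (8879/15 + 50625)*(-1/22096) = (768254/15)*(-1/22096) = -384127/165720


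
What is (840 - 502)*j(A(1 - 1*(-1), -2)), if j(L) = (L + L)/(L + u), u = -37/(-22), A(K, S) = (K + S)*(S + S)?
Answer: 0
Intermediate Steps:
A(K, S) = 2*S*(K + S) (A(K, S) = (K + S)*(2*S) = 2*S*(K + S))
u = 37/22 (u = -37*(-1/22) = 37/22 ≈ 1.6818)
j(L) = 2*L/(37/22 + L) (j(L) = (L + L)/(L + 37/22) = (2*L)/(37/22 + L) = 2*L/(37/22 + L))
(840 - 502)*j(A(1 - 1*(-1), -2)) = (840 - 502)*(44*(2*(-2)*((1 - 1*(-1)) - 2))/(37 + 22*(2*(-2)*((1 - 1*(-1)) - 2)))) = 338*(44*(2*(-2)*((1 + 1) - 2))/(37 + 22*(2*(-2)*((1 + 1) - 2)))) = 338*(44*(2*(-2)*(2 - 2))/(37 + 22*(2*(-2)*(2 - 2)))) = 338*(44*(2*(-2)*0)/(37 + 22*(2*(-2)*0))) = 338*(44*0/(37 + 22*0)) = 338*(44*0/(37 + 0)) = 338*(44*0/37) = 338*(44*0*(1/37)) = 338*0 = 0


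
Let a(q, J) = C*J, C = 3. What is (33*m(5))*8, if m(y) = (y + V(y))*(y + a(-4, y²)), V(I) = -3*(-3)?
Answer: 295680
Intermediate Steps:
a(q, J) = 3*J
V(I) = 9
m(y) = (9 + y)*(y + 3*y²) (m(y) = (y + 9)*(y + 3*y²) = (9 + y)*(y + 3*y²))
(33*m(5))*8 = (33*(5*(9 + 3*5² + 28*5)))*8 = (33*(5*(9 + 3*25 + 140)))*8 = (33*(5*(9 + 75 + 140)))*8 = (33*(5*224))*8 = (33*1120)*8 = 36960*8 = 295680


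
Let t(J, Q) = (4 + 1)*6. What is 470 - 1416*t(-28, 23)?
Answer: -42010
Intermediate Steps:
t(J, Q) = 30 (t(J, Q) = 5*6 = 30)
470 - 1416*t(-28, 23) = 470 - 1416*30 = 470 - 42480 = -42010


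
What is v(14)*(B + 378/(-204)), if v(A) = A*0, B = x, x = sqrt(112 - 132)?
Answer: 0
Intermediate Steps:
x = 2*I*sqrt(5) (x = sqrt(-20) = 2*I*sqrt(5) ≈ 4.4721*I)
B = 2*I*sqrt(5) ≈ 4.4721*I
v(A) = 0
v(14)*(B + 378/(-204)) = 0*(2*I*sqrt(5) + 378/(-204)) = 0*(2*I*sqrt(5) + 378*(-1/204)) = 0*(2*I*sqrt(5) - 63/34) = 0*(-63/34 + 2*I*sqrt(5)) = 0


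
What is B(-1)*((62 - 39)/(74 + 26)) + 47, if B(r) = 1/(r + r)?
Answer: 9377/200 ≈ 46.885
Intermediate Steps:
B(r) = 1/(2*r)
B(-1)*((62 - 39)/(74 + 26)) + 47 = ((½)/(-1))*((62 - 39)/(74 + 26)) + 47 = ((½)*(-1))*(23/100) + 47 = -23/(2*100) + 47 = -½*23/100 + 47 = -23/200 + 47 = 9377/200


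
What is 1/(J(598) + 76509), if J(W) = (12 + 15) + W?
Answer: 1/77134 ≈ 1.2964e-5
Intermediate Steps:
J(W) = 27 + W
1/(J(598) + 76509) = 1/((27 + 598) + 76509) = 1/(625 + 76509) = 1/77134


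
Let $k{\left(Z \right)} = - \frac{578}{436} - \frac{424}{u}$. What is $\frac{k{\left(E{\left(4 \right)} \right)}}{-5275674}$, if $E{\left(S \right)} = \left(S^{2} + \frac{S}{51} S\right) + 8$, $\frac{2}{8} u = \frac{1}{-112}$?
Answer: $- \frac{2587807}{1150096932} \approx -0.0022501$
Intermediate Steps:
$u = - \frac{1}{28}$ ($u = \frac{4}{-112} = 4 \left(- \frac{1}{112}\right) = - \frac{1}{28} \approx -0.035714$)
$E{\left(S \right)} = 8 + \frac{52 S^{2}}{51}$ ($E{\left(S \right)} = \left(S^{2} + S \frac{1}{51} S\right) + 8 = \left(S^{2} + \frac{S}{51} S\right) + 8 = \left(S^{2} + \frac{S^{2}}{51}\right) + 8 = \frac{52 S^{2}}{51} + 8 = 8 + \frac{52 S^{2}}{51}$)
$k{\left(Z \right)} = \frac{2587807}{218}$ ($k{\left(Z \right)} = - \frac{578}{436} - \frac{424}{- \frac{1}{28}} = \left(-578\right) \frac{1}{436} - -11872 = - \frac{289}{218} + 11872 = \frac{2587807}{218}$)
$\frac{k{\left(E{\left(4 \right)} \right)}}{-5275674} = \frac{2587807}{218 \left(-5275674\right)} = \frac{2587807}{218} \left(- \frac{1}{5275674}\right) = - \frac{2587807}{1150096932}$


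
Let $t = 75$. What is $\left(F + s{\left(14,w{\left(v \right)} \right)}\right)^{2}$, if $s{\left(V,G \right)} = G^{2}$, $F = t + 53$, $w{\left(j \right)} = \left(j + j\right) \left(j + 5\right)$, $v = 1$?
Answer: $73984$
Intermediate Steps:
$w{\left(j \right)} = 2 j \left(5 + j\right)$
$F = 128$ ($F = 75 + 53 = 128$)
$\left(F + s{\left(14,w{\left(v \right)} \right)}\right)^{2} = \left(128 + \left(2 \cdot 1 \left(5 + 1\right)\right)^{2}\right)^{2} = \left(128 + \left(2 \cdot 1 \cdot 6\right)^{2}\right)^{2} = \left(128 + 12^{2}\right)^{2} = \left(128 + 144\right)^{2} = 272^{2} = 73984$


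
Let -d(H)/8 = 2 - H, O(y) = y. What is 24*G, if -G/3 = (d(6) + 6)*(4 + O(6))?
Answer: -27360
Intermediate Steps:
d(H) = -16 + 8*H (d(H) = -8*(2 - H) = -16 + 8*H)
G = -1140 (G = -3*((-16 + 8*6) + 6)*(4 + 6) = -3*((-16 + 48) + 6)*10 = -3*(32 + 6)*10 = -114*10 = -3*380 = -1140)
24*G = 24*(-1140) = -27360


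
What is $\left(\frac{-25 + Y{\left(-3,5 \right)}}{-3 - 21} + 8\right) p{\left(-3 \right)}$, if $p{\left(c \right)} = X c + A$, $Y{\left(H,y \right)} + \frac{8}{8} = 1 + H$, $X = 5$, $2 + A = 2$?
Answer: $- \frac{275}{2} \approx -137.5$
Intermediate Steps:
$A = 0$ ($A = -2 + 2 = 0$)
$Y{\left(H,y \right)} = H$ ($Y{\left(H,y \right)} = -1 + \left(1 + H\right) = H$)
$p{\left(c \right)} = 5 c$ ($p{\left(c \right)} = 5 c + 0 = 5 c$)
$\left(\frac{-25 + Y{\left(-3,5 \right)}}{-3 - 21} + 8\right) p{\left(-3 \right)} = \left(\frac{-25 - 3}{-3 - 21} + 8\right) 5 \left(-3\right) = \left(- \frac{28}{-24} + 8\right) \left(-15\right) = \left(\left(-28\right) \left(- \frac{1}{24}\right) + 8\right) \left(-15\right) = \left(\frac{7}{6} + 8\right) \left(-15\right) = \frac{55}{6} \left(-15\right) = - \frac{275}{2}$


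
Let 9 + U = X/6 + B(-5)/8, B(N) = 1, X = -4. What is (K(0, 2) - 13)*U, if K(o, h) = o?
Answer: 2977/24 ≈ 124.04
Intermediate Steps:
U = -229/24 (U = -9 + (-4/6 + 1/8) = -9 + (-4*⅙ + 1*(⅛)) = -9 + (-⅔ + ⅛) = -9 - 13/24 = -229/24 ≈ -9.5417)
(K(0, 2) - 13)*U = (0 - 13)*(-229/24) = -13*(-229/24) = 2977/24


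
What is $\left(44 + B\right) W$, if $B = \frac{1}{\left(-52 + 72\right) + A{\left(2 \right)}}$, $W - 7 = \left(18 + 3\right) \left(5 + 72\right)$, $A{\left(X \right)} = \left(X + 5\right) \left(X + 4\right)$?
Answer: $\frac{2215948}{31} \approx 71482.0$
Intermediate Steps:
$A{\left(X \right)} = \left(4 + X\right) \left(5 + X\right)$ ($A{\left(X \right)} = \left(5 + X\right) \left(4 + X\right) = \left(4 + X\right) \left(5 + X\right)$)
$W = 1624$ ($W = 7 + \left(18 + 3\right) \left(5 + 72\right) = 7 + 21 \cdot 77 = 7 + 1617 = 1624$)
$B = \frac{1}{62}$ ($B = \frac{1}{\left(-52 + 72\right) + \left(20 + 2^{2} + 9 \cdot 2\right)} = \frac{1}{20 + \left(20 + 4 + 18\right)} = \frac{1}{20 + 42} = \frac{1}{62} \approx 0.016129$)
$\left(44 + B\right) W = \left(44 + \frac{1}{62}\right) 1624 = \frac{2729}{62} \cdot 1624 = \frac{2215948}{31}$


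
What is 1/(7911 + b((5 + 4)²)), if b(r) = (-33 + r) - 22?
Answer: 1/7937 ≈ 0.00012599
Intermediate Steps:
b(r) = -55 + r
1/(7911 + b((5 + 4)²)) = 1/(7911 + (-55 + (5 + 4)²)) = 1/(7911 + (-55 + 9²)) = 1/(7911 + (-55 + 81)) = 1/(7911 + 26) = 1/7937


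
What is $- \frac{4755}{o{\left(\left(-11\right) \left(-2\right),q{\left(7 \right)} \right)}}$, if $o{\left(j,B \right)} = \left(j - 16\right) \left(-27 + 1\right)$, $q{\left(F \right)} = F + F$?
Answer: $\frac{1585}{52} \approx 30.481$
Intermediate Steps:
$q{\left(F \right)} = 2 F$
$o{\left(j,B \right)} = 416 - 26 j$ ($o{\left(j,B \right)} = \left(-16 + j\right) \left(-26\right) = 416 - 26 j$)
$- \frac{4755}{o{\left(\left(-11\right) \left(-2\right),q{\left(7 \right)} \right)}} = - \frac{4755}{416 - 26 \left(\left(-11\right) \left(-2\right)\right)} = - \frac{4755}{416 - 572} = - \frac{4755}{-156} = \left(-4755\right) \left(- \frac{1}{156}\right) = \frac{1585}{52}$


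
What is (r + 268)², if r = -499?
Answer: 53361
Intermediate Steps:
(r + 268)² = (-499 + 268)² = (-231)² = 53361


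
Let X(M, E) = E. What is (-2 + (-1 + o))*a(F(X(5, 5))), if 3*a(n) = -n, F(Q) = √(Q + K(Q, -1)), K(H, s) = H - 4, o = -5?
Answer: 8*√6/3 ≈ 6.5320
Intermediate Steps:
K(H, s) = -4 + H
F(Q) = √(-4 + 2*Q) (F(Q) = √(Q + (-4 + Q)) = √(-4 + 2*Q))
a(n) = -n/3 (a(n) = (-n)/3 = -n/3)
(-2 + (-1 + o))*a(F(X(5, 5))) = (-2 + (-1 - 5))*(-√(-4 + 2*5)/3) = (-2 - 6)*(-√(-4 + 10)/3) = -(-8)*√6/3 = 8*√6/3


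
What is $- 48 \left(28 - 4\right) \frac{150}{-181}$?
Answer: $\frac{172800}{181} \approx 954.7$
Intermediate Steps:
$- 48 \left(28 - 4\right) \frac{150}{-181} = \left(-48\right) 24 \cdot 150 \left(- \frac{1}{181}\right) = \left(-1152\right) \left(- \frac{150}{181}\right) = \frac{172800}{181}$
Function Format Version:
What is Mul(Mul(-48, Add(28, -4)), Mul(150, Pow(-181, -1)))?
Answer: Rational(172800, 181) ≈ 954.70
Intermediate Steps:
Mul(Mul(-48, Add(28, -4)), Mul(150, Pow(-181, -1))) = Mul(Mul(-48, 24), Mul(150, Rational(-1, 181))) = Mul(-1152, Rational(-150, 181)) = Rational(172800, 181)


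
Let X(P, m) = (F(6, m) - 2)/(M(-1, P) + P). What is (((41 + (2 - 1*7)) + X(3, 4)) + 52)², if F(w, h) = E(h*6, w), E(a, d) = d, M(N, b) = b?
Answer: 70756/9 ≈ 7861.8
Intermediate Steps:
F(w, h) = w
X(P, m) = 2/P (X(P, m) = (6 - 2)/(P + P) = 4/((2*P)) = 4*(1/(2*P)) = 2/P)
(((41 + (2 - 1*7)) + X(3, 4)) + 52)² = (((41 + (2 - 1*7)) + 2/3) + 52)² = (((41 + (2 - 7)) + 2*(⅓)) + 52)² = (((41 - 5) + ⅔) + 52)² = ((36 + ⅔) + 52)² = (110/3 + 52)² = (266/3)² = 70756/9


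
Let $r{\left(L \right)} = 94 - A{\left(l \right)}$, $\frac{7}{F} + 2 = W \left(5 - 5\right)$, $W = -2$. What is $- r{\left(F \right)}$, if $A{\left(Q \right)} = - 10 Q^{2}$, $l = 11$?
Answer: $-1304$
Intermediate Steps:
$F = - \frac{7}{2}$ ($F = \frac{7}{-2 - 2 \left(5 - 5\right)} = \frac{7}{-2 - 0} = \frac{7}{-2 + 0} = \frac{7}{-2} = 7 \left(- \frac{1}{2}\right) = - \frac{7}{2} \approx -3.5$)
$r{\left(L \right)} = 1304$ ($r{\left(L \right)} = 94 - - 10 \cdot 11^{2} = 94 - \left(-10\right) 121 = 94 - -1210 = 94 + 1210 = 1304$)
$- r{\left(F \right)} = \left(-1\right) 1304 = -1304$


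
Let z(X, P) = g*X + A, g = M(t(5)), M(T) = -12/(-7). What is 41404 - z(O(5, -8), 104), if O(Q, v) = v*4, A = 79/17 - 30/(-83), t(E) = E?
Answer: 409439663/9877 ≈ 41454.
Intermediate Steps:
M(T) = 12/7 (M(T) = -12*(-1/7) = 12/7)
g = 12/7 ≈ 1.7143
A = 7067/1411 (A = 79*(1/17) - 30*(-1/83) = 79/17 + 30/83 = 7067/1411 ≈ 5.0085)
O(Q, v) = 4*v
z(X, P) = 7067/1411 + 12*X/7 (z(X, P) = 12*X/7 + 7067/1411 = 7067/1411 + 12*X/7)
41404 - z(O(5, -8), 104) = 41404 - (7067/1411 + 12*(4*(-8))/7) = 41404 - (7067/1411 + (12/7)*(-32)) = 41404 - (7067/1411 - 384/7) = 41404 - 1*(-492355/9877) = 41404 + 492355/9877 = 409439663/9877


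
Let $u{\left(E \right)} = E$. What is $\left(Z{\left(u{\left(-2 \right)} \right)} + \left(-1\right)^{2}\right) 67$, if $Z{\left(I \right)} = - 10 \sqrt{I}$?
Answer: $67 - 670 i \sqrt{2} \approx 67.0 - 947.52 i$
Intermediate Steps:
$\left(Z{\left(u{\left(-2 \right)} \right)} + \left(-1\right)^{2}\right) 67 = \left(- 10 \sqrt{-2} + \left(-1\right)^{2}\right) 67 = \left(- 10 i \sqrt{2} + 1\right) 67 = \left(1 - 10 i \sqrt{2}\right) 67 = 67 - 670 i \sqrt{2}$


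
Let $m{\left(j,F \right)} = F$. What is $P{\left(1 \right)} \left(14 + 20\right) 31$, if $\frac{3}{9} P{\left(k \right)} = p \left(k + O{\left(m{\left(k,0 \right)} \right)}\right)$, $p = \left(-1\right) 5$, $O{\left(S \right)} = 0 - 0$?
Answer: $-15810$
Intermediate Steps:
$O{\left(S \right)} = 0$ ($O{\left(S \right)} = 0 + 0 = 0$)
$p = -5$
$P{\left(k \right)} = - 15 k$ ($P{\left(k \right)} = 3 \left(- 5 \left(k + 0\right)\right) = 3 \left(- 5 k\right) = - 15 k$)
$P{\left(1 \right)} \left(14 + 20\right) 31 = \left(-15\right) 1 \left(14 + 20\right) 31 = \left(-15\right) 34 \cdot 31 = \left(-510\right) 31 = -15810$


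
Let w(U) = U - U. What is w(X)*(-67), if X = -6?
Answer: 0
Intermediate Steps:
w(U) = 0
w(X)*(-67) = 0*(-67) = 0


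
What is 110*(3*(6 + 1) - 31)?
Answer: -1100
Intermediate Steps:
110*(3*(6 + 1) - 31) = 110*(3*7 - 31) = 110*(21 - 31) = 110*(-10) = -1100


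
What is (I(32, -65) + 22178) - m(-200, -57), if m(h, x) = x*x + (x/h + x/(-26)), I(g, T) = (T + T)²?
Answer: 93148959/2600 ≈ 35827.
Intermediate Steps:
I(g, T) = 4*T² (I(g, T) = (2*T)² = 4*T²)
m(h, x) = x² - x/26 + x/h (m(h, x) = x² + (x/h + x*(-1/26)) = x² + (x/h - x/26) = x² + (-x/26 + x/h) = x² - x/26 + x/h)
(I(32, -65) + 22178) - m(-200, -57) = (4*(-65)² + 22178) - ((-57)² - 1/26*(-57) - 57/(-200)) = (4*4225 + 22178) - (3249 + 57/26 - 57*(-1/200)) = (16900 + 22178) - (3249 + 57/26 + 57/200) = 39078 - 1*8453841/2600 = 39078 - 8453841/2600 = 93148959/2600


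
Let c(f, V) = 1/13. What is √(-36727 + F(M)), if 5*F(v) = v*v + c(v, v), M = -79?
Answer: I*√149897865/65 ≈ 188.36*I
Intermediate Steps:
c(f, V) = 1/13
F(v) = 1/65 + v²/5 (F(v) = (v*v + 1/13)/5 = (v² + 1/13)/5 = (1/13 + v²)/5 = 1/65 + v²/5)
√(-36727 + F(M)) = √(-36727 + (1/65 + (⅕)*(-79)²)) = √(-36727 + (1/65 + (⅕)*6241)) = √(-36727 + (1/65 + 6241/5)) = √(-36727 + 81134/65) = √(-2306121/65) = I*√149897865/65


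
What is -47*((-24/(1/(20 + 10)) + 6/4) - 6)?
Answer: 68103/2 ≈ 34052.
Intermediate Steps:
-47*((-24/(1/(20 + 10)) + 6/4) - 6) = -47*((-24/(1/30) + 6*(¼)) - 6) = -47*((-24/1/30 + 3/2) - 6) = -47*((-24*30 + 3/2) - 6) = -47*((-720 + 3/2) - 6) = -47*(-1437/2 - 6) = -47*(-1449/2) = 68103/2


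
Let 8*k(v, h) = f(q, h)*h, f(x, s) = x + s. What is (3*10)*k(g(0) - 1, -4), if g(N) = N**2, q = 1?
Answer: 45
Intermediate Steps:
f(x, s) = s + x
k(v, h) = h*(1 + h)/8 (k(v, h) = ((h + 1)*h)/8 = ((1 + h)*h)/8 = (h*(1 + h))/8 = h*(1 + h)/8)
(3*10)*k(g(0) - 1, -4) = (3*10)*((1/8)*(-4)*(1 - 4)) = 30*((1/8)*(-4)*(-3)) = 30*(3/2) = 45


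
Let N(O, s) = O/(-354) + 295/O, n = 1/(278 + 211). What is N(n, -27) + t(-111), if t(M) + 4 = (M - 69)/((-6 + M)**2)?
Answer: 468894468285/3250546 ≈ 1.4425e+5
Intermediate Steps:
n = 1/489 ≈ 0.0020450
t(M) = -4 + (-69 + M)/(-6 + M)**2 (t(M) = -4 + (M - 69)/((-6 + M)**2) = -4 + (-69 + M)/(-6 + M)**2)
N(O, s) = 295/O - O/354 (N(O, s) = O*(-1/354) + 295/O = -O/354 + 295/O = 295/O - O/354)
N(n, -27) + t(-111) = (295/(1/489) - 1/354*1/489) + (-69 - 111 - 4*(-6 - 111)**2)/(-6 - 111)**2 = (295*489 - 1/173106) + (-69 - 111 - 4*(-117)**2)/(-117)**2 = (144255 - 1/173106) + (-69 - 111 - 4*13689)/13689 = 24971406029/173106 + (-69 - 111 - 54756)/13689 = 24971406029/173106 + (1/13689)*(-54936) = 24971406029/173106 - 6104/1521 = 468894468285/3250546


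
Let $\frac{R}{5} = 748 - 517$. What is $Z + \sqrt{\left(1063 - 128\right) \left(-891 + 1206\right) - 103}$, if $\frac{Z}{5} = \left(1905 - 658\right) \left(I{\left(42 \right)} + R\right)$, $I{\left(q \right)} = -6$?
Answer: $7164015 + \sqrt{294422} \approx 7.1646 \cdot 10^{6}$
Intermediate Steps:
$R = 1155$ ($R = 5 \left(748 - 517\right) = 5 \cdot 231 = 1155$)
$Z = 7164015$ ($Z = 5 \left(1905 - 658\right) \left(-6 + 1155\right) = 5 \cdot 1247 \cdot 1149 = 5 \cdot 1432803 = 7164015$)
$Z + \sqrt{\left(1063 - 128\right) \left(-891 + 1206\right) - 103} = 7164015 + \sqrt{\left(1063 - 128\right) \left(-891 + 1206\right) - 103} = 7164015 + \sqrt{935 \cdot 315 - 103} = 7164015 + \sqrt{294525 - 103} = 7164015 + \sqrt{294422}$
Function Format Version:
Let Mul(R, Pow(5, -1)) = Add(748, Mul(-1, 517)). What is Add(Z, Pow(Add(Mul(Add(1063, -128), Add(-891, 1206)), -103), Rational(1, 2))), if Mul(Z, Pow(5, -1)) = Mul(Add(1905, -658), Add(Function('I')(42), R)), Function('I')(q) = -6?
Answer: Add(7164015, Pow(294422, Rational(1, 2))) ≈ 7.1646e+6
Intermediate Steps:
R = 1155 (R = Mul(5, Add(748, Mul(-1, 517))) = Mul(5, Add(748, -517)) = Mul(5, 231) = 1155)
Z = 7164015 (Z = Mul(5, Mul(Add(1905, -658), Add(-6, 1155))) = Mul(5, Mul(1247, 1149)) = Mul(5, 1432803) = 7164015)
Add(Z, Pow(Add(Mul(Add(1063, -128), Add(-891, 1206)), -103), Rational(1, 2))) = Add(7164015, Pow(Add(Mul(Add(1063, -128), Add(-891, 1206)), -103), Rational(1, 2))) = Add(7164015, Pow(Add(Mul(935, 315), -103), Rational(1, 2))) = Add(7164015, Pow(Add(294525, -103), Rational(1, 2))) = Add(7164015, Pow(294422, Rational(1, 2)))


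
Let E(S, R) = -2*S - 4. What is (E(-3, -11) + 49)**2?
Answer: 2601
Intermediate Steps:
E(S, R) = -4 - 2*S
(E(-3, -11) + 49)**2 = ((-4 - 2*(-3)) + 49)**2 = ((-4 + 6) + 49)**2 = (2 + 49)**2 = 51**2 = 2601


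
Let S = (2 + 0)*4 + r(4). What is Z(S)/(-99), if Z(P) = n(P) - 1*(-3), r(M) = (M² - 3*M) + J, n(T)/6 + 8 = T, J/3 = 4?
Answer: -1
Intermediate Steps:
J = 12 (J = 3*4 = 12)
n(T) = -48 + 6*T
r(M) = 12 + M² - 3*M (r(M) = (M² - 3*M) + 12 = 12 + M² - 3*M)
S = 24 (S = (2 + 0)*4 + (12 + 4² - 3*4) = 2*4 + (12 + 16 - 12) = 8 + 16 = 24)
Z(P) = -45 + 6*P (Z(P) = (-48 + 6*P) - 1*(-3) = (-48 + 6*P) + 3 = -45 + 6*P)
Z(S)/(-99) = (-45 + 6*24)/(-99) = (-45 + 144)*(-1/99) = 99*(-1/99) = -1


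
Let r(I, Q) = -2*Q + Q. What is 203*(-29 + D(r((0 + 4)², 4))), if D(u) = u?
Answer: -6699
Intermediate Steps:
r(I, Q) = -Q
203*(-29 + D(r((0 + 4)², 4))) = 203*(-29 - 1*4) = 203*(-29 - 4) = 203*(-33) = -6699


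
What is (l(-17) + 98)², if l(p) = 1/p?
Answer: 2772225/289 ≈ 9592.5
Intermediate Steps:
(l(-17) + 98)² = (1/(-17) + 98)² = (-1/17 + 98)² = (1665/17)² = 2772225/289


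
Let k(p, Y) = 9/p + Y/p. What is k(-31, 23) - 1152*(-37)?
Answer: 1321312/31 ≈ 42623.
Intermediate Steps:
k(-31, 23) - 1152*(-37) = (9 + 23)/(-31) - 1152*(-37) = -1/31*32 + 42624 = -32/31 + 42624 = 1321312/31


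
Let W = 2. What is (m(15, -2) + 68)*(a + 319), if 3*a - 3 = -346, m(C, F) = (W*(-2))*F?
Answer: 46664/3 ≈ 15555.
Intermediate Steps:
m(C, F) = -4*F (m(C, F) = (2*(-2))*F = -4*F)
a = -343/3 (a = 1 + (⅓)*(-346) = 1 - 346/3 = -343/3 ≈ -114.33)
(m(15, -2) + 68)*(a + 319) = (-4*(-2) + 68)*(-343/3 + 319) = (8 + 68)*(614/3) = 76*(614/3) = 46664/3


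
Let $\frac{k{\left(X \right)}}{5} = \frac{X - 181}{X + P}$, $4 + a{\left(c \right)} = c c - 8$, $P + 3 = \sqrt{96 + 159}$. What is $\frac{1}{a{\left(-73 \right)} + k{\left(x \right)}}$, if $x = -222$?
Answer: $\frac{4127241}{21981688937} - \frac{31 \sqrt{255}}{21981688937} \approx 0.00018774$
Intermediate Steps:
$P = -3 + \sqrt{255}$ ($P = -3 + \sqrt{96 + 159} = -3 + \sqrt{255} \approx 12.969$)
$a{\left(c \right)} = -12 + c^{2}$ ($a{\left(c \right)} = -4 + \left(c c - 8\right) = -4 + \left(c^{2} - 8\right) = -4 + \left(-8 + c^{2}\right) = -12 + c^{2}$)
$k{\left(X \right)} = \frac{5 \left(-181 + X\right)}{-3 + X + \sqrt{255}}$ ($k{\left(X \right)} = 5 \frac{X - 181}{X - \left(3 - \sqrt{255}\right)} = 5 \frac{-181 + X}{-3 + X + \sqrt{255}} = \frac{5 \left(-181 + X\right)}{-3 + X + \sqrt{255}}$)
$\frac{1}{a{\left(-73 \right)} + k{\left(x \right)}} = \frac{1}{\left(-12 + \left(-73\right)^{2}\right) + \frac{5 \left(-181 - 222\right)}{-3 - 222 + \sqrt{255}}} = \frac{1}{\left(-12 + 5329\right) + 5 \frac{1}{-225 + \sqrt{255}} \left(-403\right)} = \frac{1}{5317 - \frac{2015}{-225 + \sqrt{255}}}$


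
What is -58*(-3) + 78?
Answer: 252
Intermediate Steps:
-58*(-3) + 78 = 174 + 78 = 252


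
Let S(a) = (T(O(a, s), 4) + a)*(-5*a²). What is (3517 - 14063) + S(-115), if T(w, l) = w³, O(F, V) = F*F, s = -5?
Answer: -152951143119359296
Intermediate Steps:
O(F, V) = F²
S(a) = -5*a²*(a + a⁶) (S(a) = ((a²)³ + a)*(-5*a²) = (a⁶ + a)*(-5*a²) = (a + a⁶)*(-5*a²) = -5*a²*(a + a⁶))
(3517 - 14063) + S(-115) = (3517 - 14063) + 5*(-115)³*(-1 - 1*(-115)⁵) = -10546 + 5*(-1520875)*(-1 - 1*(-20113571875)) = -10546 + 5*(-1520875)*(-1 + 20113571875) = -10546 + 5*(-1520875)*20113571874 = -10546 - 152951143119348750 = -152951143119359296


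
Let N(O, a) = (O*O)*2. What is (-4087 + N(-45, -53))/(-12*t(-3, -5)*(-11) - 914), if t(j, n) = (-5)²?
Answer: -37/2386 ≈ -0.015507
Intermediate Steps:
t(j, n) = 25
N(O, a) = 2*O² (N(O, a) = O²*2 = 2*O²)
(-4087 + N(-45, -53))/(-12*t(-3, -5)*(-11) - 914) = (-4087 + 2*(-45)²)/(-12*25*(-11) - 914) = (-4087 + 2*2025)/(-300*(-11) - 914) = (-4087 + 4050)/(3300 - 914) = -37/2386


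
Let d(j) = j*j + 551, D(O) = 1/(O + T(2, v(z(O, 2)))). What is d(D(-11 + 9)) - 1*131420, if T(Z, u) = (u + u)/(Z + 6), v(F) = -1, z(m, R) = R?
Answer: -10600373/81 ≈ -1.3087e+5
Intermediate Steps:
T(Z, u) = 2*u/(6 + Z) (T(Z, u) = (2*u)/(6 + Z) = 2*u/(6 + Z))
D(O) = 1/(-1/4 + O) (D(O) = 1/(O + 2*(-1)/(6 + 2)) = 1/(O + 2*(-1)/8) = 1/(O + 2*(-1)*(1/8)) = 1/(O - 1/4) = 1/(-1/4 + O))
d(j) = 551 + j**2 (d(j) = j**2 + 551 = 551 + j**2)
d(D(-11 + 9)) - 1*131420 = (551 + (4/(-1 + 4*(-11 + 9)))**2) - 1*131420 = (551 + (4/(-1 + 4*(-2)))**2) - 131420 = (551 + (4/(-1 - 8))**2) - 131420 = (551 + (4/(-9))**2) - 131420 = (551 + (4*(-1/9))**2) - 131420 = (551 + (-4/9)**2) - 131420 = (551 + 16/81) - 131420 = 44647/81 - 131420 = -10600373/81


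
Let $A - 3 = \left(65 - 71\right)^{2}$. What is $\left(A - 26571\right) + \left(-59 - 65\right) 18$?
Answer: $-28764$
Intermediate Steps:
$A = 39$ ($A = 3 + \left(65 - 71\right)^{2} = 3 + \left(-6\right)^{2} = 3 + 36 = 39$)
$\left(A - 26571\right) + \left(-59 - 65\right) 18 = \left(39 - 26571\right) + \left(-59 - 65\right) 18 = -26532 - 2232 = -28764$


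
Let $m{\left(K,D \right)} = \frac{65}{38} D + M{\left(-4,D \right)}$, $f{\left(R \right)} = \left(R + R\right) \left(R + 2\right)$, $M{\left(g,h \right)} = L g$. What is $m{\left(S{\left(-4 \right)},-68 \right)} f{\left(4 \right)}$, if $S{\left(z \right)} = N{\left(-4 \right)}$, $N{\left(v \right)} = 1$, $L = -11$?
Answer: $- \frac{65952}{19} \approx -3471.2$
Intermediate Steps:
$M{\left(g,h \right)} = - 11 g$
$S{\left(z \right)} = 1$
$f{\left(R \right)} = 2 R \left(2 + R\right)$
$m{\left(K,D \right)} = 44 + \frac{65 D}{38}$ ($m{\left(K,D \right)} = \frac{65}{38} D - -44 = 65 \cdot \frac{1}{38} D + 44 = \frac{65 D}{38} + 44 = 44 + \frac{65 D}{38}$)
$m{\left(S{\left(-4 \right)},-68 \right)} f{\left(4 \right)} = \left(44 + \frac{65}{38} \left(-68\right)\right) 2 \cdot 4 \left(2 + 4\right) = \left(44 - \frac{2210}{19}\right) 2 \cdot 4 \cdot 6 = \left(- \frac{1374}{19}\right) 48 = - \frac{65952}{19}$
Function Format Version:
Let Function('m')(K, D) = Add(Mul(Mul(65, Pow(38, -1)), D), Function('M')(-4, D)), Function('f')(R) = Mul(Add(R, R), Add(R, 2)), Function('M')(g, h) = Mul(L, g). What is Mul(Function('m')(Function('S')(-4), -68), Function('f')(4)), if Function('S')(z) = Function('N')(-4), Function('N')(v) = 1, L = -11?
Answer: Rational(-65952, 19) ≈ -3471.2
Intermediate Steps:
Function('M')(g, h) = Mul(-11, g)
Function('S')(z) = 1
Function('f')(R) = Mul(2, R, Add(2, R)) (Function('f')(R) = Mul(Mul(2, R), Add(2, R)) = Mul(2, R, Add(2, R)))
Function('m')(K, D) = Add(44, Mul(Rational(65, 38), D)) (Function('m')(K, D) = Add(Mul(Mul(65, Pow(38, -1)), D), Mul(-11, -4)) = Add(Mul(Mul(65, Rational(1, 38)), D), 44) = Add(Mul(Rational(65, 38), D), 44) = Add(44, Mul(Rational(65, 38), D)))
Mul(Function('m')(Function('S')(-4), -68), Function('f')(4)) = Mul(Add(44, Mul(Rational(65, 38), -68)), Mul(2, 4, Add(2, 4))) = Mul(Add(44, Rational(-2210, 19)), Mul(2, 4, 6)) = Mul(Rational(-1374, 19), 48) = Rational(-65952, 19)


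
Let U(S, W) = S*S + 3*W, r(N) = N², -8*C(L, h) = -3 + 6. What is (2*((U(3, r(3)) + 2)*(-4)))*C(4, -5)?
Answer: 114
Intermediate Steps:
C(L, h) = -3/8 (C(L, h) = -(-3 + 6)/8 = -⅛*3 = -3/8)
U(S, W) = S² + 3*W
(2*((U(3, r(3)) + 2)*(-4)))*C(4, -5) = (2*(((3² + 3*3²) + 2)*(-4)))*(-3/8) = (2*(((9 + 3*9) + 2)*(-4)))*(-3/8) = (2*(((9 + 27) + 2)*(-4)))*(-3/8) = (2*((36 + 2)*(-4)))*(-3/8) = (2*(38*(-4)))*(-3/8) = (2*(-152))*(-3/8) = -304*(-3/8) = 114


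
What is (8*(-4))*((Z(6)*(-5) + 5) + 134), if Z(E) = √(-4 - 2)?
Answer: -4448 + 160*I*√6 ≈ -4448.0 + 391.92*I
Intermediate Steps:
Z(E) = I*√6 (Z(E) = √(-6) = I*√6)
(8*(-4))*((Z(6)*(-5) + 5) + 134) = (8*(-4))*(((I*√6)*(-5) + 5) + 134) = -32*((-5*I*√6 + 5) + 134) = -32*((5 - 5*I*√6) + 134) = -32*(139 - 5*I*√6) = -4448 + 160*I*√6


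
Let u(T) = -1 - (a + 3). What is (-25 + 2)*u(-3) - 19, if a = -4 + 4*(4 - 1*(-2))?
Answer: 533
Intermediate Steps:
a = 20 (a = -4 + 4*(4 + 2) = -4 + 4*6 = -4 + 24 = 20)
u(T) = -24 (u(T) = -1 - (20 + 3) = -1 - 1*23 = -1 - 23 = -24)
(-25 + 2)*u(-3) - 19 = (-25 + 2)*(-24) - 19 = -23*(-24) - 19 = 552 - 19 = 533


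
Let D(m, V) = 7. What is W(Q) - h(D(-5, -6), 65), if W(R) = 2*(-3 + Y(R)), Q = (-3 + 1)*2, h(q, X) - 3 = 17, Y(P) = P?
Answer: -34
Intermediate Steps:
h(q, X) = 20 (h(q, X) = 3 + 17 = 20)
Q = -4 (Q = -2*2 = -4)
W(R) = -6 + 2*R (W(R) = 2*(-3 + R) = -6 + 2*R)
W(Q) - h(D(-5, -6), 65) = (-6 + 2*(-4)) - 1*20 = (-6 - 8) - 20 = -14 - 20 = -34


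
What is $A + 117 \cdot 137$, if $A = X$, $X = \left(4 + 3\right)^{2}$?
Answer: $16078$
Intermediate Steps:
$X = 49$ ($X = 7^{2} = 49$)
$A = 49$
$A + 117 \cdot 137 = 49 + 117 \cdot 137 = 49 + 16029 = 16078$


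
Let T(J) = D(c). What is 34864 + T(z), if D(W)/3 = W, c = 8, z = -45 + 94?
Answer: 34888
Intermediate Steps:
z = 49
D(W) = 3*W
T(J) = 24 (T(J) = 3*8 = 24)
34864 + T(z) = 34864 + 24 = 34888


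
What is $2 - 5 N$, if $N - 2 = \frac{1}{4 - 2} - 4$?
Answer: $\frac{19}{2} \approx 9.5$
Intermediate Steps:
$N = - \frac{3}{2}$ ($N = 2 - \left(4 - \frac{1}{4 - 2}\right) = 2 - \left(4 - \frac{1}{2}\right) = 2 + \left(\frac{1}{2} - 4\right) = 2 - \frac{7}{2} = - \frac{3}{2} \approx -1.5$)
$2 - 5 N = 2 - - \frac{15}{2} = 2 + \frac{15}{2} = \frac{19}{2}$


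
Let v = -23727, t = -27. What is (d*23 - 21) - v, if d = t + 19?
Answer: 23522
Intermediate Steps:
d = -8 (d = -27 + 19 = -8)
(d*23 - 21) - v = (-8*23 - 21) - 1*(-23727) = (-184 - 21) + 23727 = -205 + 23727 = 23522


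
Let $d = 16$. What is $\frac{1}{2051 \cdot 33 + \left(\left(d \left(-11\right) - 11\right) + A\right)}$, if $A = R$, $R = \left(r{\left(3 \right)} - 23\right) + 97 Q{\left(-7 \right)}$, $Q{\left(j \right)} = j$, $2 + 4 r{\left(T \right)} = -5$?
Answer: $\frac{4}{267169} \approx 1.4972 \cdot 10^{-5}$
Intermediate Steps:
$r{\left(T \right)} = - \frac{7}{4}$ ($r{\left(T \right)} = - \frac{1}{2} + \frac{1}{4} \left(-5\right) = - \frac{1}{2} - \frac{5}{4} = - \frac{7}{4}$)
$R = - \frac{2815}{4}$ ($R = \left(- \frac{7}{4} - 23\right) + 97 \left(-7\right) = - \frac{99}{4} - 679 = - \frac{2815}{4} \approx -703.75$)
$A = - \frac{2815}{4} \approx -703.75$
$\frac{1}{2051 \cdot 33 + \left(\left(d \left(-11\right) - 11\right) + A\right)} = \frac{1}{2051 \cdot 33 + \left(\left(16 \left(-11\right) - 11\right) - \frac{2815}{4}\right)} = \frac{1}{67683 - \frac{3563}{4}} = \frac{1}{\frac{267169}{4}} = \frac{4}{267169}$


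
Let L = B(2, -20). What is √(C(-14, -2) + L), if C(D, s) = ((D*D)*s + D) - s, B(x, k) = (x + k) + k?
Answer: I*√442 ≈ 21.024*I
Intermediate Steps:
B(x, k) = x + 2*k (B(x, k) = (k + x) + k = x + 2*k)
L = -38 (L = 2 + 2*(-20) = 2 - 40 = -38)
C(D, s) = D - s + s*D² (C(D, s) = (D²*s + D) - s = (s*D² + D) - s = (D + s*D²) - s = D - s + s*D²)
√(C(-14, -2) + L) = √((-14 - 1*(-2) - 2*(-14)²) - 38) = √((-14 + 2 - 2*196) - 38) = √((-14 + 2 - 392) - 38) = √(-404 - 38) = √(-442) = I*√442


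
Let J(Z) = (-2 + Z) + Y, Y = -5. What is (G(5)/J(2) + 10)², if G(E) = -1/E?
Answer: 63001/625 ≈ 100.80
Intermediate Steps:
J(Z) = -7 + Z (J(Z) = (-2 + Z) - 5 = -7 + Z)
(G(5)/J(2) + 10)² = ((-1/5)/(-7 + 2) + 10)² = (-1*⅕/(-5) + 10)² = (-⅕*(-⅕) + 10)² = (1/25 + 10)² = (251/25)² = 63001/625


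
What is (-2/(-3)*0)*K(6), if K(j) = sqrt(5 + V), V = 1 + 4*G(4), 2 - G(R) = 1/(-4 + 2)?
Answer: 0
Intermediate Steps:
G(R) = 5/2 (G(R) = 2 - 1/(-4 + 2) = 2 - 1/(-2) = 2 - 1*(-1/2) = 2 + 1/2 = 5/2)
V = 11 (V = 1 + 4*(5/2) = 1 + 10 = 11)
K(j) = 4 (K(j) = sqrt(5 + 11) = sqrt(16) = 4)
(-2/(-3)*0)*K(6) = (-2/(-3)*0)*4 = (-2*(-1/3)*0)*4 = ((2/3)*0)*4 = 0*4 = 0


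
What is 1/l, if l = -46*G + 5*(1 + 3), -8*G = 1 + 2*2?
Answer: 4/195 ≈ 0.020513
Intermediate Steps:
G = -5/8 (G = -(1 + 2*2)/8 = -(1 + 4)/8 = -⅛*5 = -5/8 ≈ -0.62500)
l = 195/4 (l = -46*(-5/8) + 5*(1 + 3) = 115/4 + 5*4 = 115/4 + 20 = 195/4 ≈ 48.750)
1/l = 1/(195/4) = 4/195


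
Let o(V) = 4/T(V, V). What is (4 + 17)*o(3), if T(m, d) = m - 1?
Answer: 42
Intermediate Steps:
T(m, d) = -1 + m
o(V) = 4/(-1 + V)
(4 + 17)*o(3) = (4 + 17)*(4/(-1 + 3)) = 21*(4/2) = 21*(4*(1/2)) = 21*2 = 42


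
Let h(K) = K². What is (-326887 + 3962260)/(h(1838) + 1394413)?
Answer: 3635373/4772657 ≈ 0.76171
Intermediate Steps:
(-326887 + 3962260)/(h(1838) + 1394413) = (-326887 + 3962260)/(1838² + 1394413) = 3635373/(3378244 + 1394413) = 3635373/4772657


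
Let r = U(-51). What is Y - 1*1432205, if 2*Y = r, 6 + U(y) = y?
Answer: -2864467/2 ≈ -1.4322e+6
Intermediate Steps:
U(y) = -6 + y
r = -57 (r = -6 - 51 = -57)
Y = -57/2 (Y = (½)*(-57) = -57/2 ≈ -28.500)
Y - 1*1432205 = -57/2 - 1*1432205 = -57/2 - 1432205 = -2864467/2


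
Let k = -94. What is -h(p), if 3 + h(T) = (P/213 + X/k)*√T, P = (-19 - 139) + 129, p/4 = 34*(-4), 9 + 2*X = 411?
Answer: 3 + 91078*I*√34/10011 ≈ 3.0 + 53.049*I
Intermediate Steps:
X = 201 (X = -9/2 + (½)*411 = -9/2 + 411/2 = 201)
p = -544 (p = 4*(34*(-4)) = 4*(-136) = -544)
P = -29 (P = -158 + 129 = -29)
h(T) = -3 - 45539*√T/20022 (h(T) = -3 + (-29/213 + 201/(-94))*√T = -3 + (-29*1/213 + 201*(-1/94))*√T = -3 + (-29/213 - 201/94)*√T = -3 - 45539*√T/20022)
-h(p) = -(-3 - 91078*I*√34/10011) = 3 + 91078*I*√34/10011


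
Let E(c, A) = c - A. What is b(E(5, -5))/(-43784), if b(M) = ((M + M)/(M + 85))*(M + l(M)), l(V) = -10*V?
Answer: 45/103987 ≈ 0.00043275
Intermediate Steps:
b(M) = -18*M**2/(85 + M) (b(M) = ((M + M)/(M + 85))*(M - 10*M) = ((2*M)/(85 + M))*(-9*M) = (2*M/(85 + M))*(-9*M) = -18*M**2/(85 + M))
b(E(5, -5))/(-43784) = -18*(5 - 1*(-5))**2/(85 + (5 - 1*(-5)))/(-43784) = -18*(5 + 5)**2/(85 + (5 + 5))*(-1/43784) = -18*10**2/(85 + 10)*(-1/43784) = -18*100/95*(-1/43784) = -18*100*1/95*(-1/43784) = -360/19*(-1/43784) = 45/103987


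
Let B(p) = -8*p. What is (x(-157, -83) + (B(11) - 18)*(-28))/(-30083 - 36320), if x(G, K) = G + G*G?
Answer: -27460/66403 ≈ -0.41354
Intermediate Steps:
x(G, K) = G + G²
(x(-157, -83) + (B(11) - 18)*(-28))/(-30083 - 36320) = (-157*(1 - 157) + (-8*11 - 18)*(-28))/(-30083 - 36320) = (-157*(-156) + (-88 - 18)*(-28))/(-66403) = (24492 - 106*(-28))*(-1/66403) = (24492 + 2968)*(-1/66403) = 27460*(-1/66403) = -27460/66403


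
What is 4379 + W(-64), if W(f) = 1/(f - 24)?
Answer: 385351/88 ≈ 4379.0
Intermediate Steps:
W(f) = 1/(-24 + f)
4379 + W(-64) = 4379 + 1/(-24 - 64) = 4379 + 1/(-88) = 4379 - 1/88 = 385351/88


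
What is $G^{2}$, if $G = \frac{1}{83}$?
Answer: $\frac{1}{6889} \approx 0.00014516$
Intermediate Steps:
$G = \frac{1}{83} \approx 0.012048$
$G^{2} = \left(\frac{1}{83}\right)^{2} = \frac{1}{6889}$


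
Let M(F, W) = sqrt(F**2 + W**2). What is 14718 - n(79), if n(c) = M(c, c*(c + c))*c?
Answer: 14718 - 6241*sqrt(24965) ≈ -9.7138e+5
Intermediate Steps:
n(c) = c*sqrt(c**2 + 4*c**4) (n(c) = sqrt(c**2 + (c*(c + c))**2)*c = sqrt(c**2 + (c*(2*c))**2)*c = sqrt(c**2 + (2*c**2)**2)*c = sqrt(c**2 + 4*c**4)*c = c*sqrt(c**2 + 4*c**4))
14718 - n(79) = 14718 - 79*sqrt(79**2 + 4*79**4) = 14718 - 79*sqrt(6241 + 4*38950081) = 14718 - 79*sqrt(6241 + 155800324) = 14718 - 79*sqrt(155806565) = 14718 - 79*79*sqrt(24965) = 14718 - 6241*sqrt(24965)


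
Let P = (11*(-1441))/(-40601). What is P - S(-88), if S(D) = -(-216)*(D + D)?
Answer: 140318497/3691 ≈ 38016.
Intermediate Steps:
S(D) = 432*D (S(D) = -(-216)*2*D = -(-432)*D = 432*D)
P = 1441/3691 (P = -15851*(-1/40601) = 1441/3691 ≈ 0.39041)
P - S(-88) = 1441/3691 - 432*(-88) = 1441/3691 - 1*(-38016) = 1441/3691 + 38016 = 140318497/3691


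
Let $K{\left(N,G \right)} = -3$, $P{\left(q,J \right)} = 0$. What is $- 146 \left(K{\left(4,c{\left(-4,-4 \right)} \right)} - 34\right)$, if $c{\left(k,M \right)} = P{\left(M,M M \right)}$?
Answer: $5402$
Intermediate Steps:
$c{\left(k,M \right)} = 0$
$- 146 \left(K{\left(4,c{\left(-4,-4 \right)} \right)} - 34\right) = - 146 \left(-3 - 34\right) = \left(-146\right) \left(-37\right) = 5402$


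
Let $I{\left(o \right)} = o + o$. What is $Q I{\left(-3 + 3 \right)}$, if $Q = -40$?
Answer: $0$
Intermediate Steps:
$I{\left(o \right)} = 2 o$
$Q I{\left(-3 + 3 \right)} = - 40 \cdot 2 \left(-3 + 3\right) = - 40 \cdot 2 \cdot 0 = \left(-40\right) 0 = 0$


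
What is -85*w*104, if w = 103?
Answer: -910520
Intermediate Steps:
-85*w*104 = -85*103*104 = -8755*104 = -910520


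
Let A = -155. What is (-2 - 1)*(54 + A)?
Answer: 303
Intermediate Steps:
(-2 - 1)*(54 + A) = (-2 - 1)*(54 - 155) = -3*(-101) = 303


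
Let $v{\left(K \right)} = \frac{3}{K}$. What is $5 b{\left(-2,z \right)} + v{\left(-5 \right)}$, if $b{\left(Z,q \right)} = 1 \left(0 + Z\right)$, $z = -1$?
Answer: $- \frac{53}{5} \approx -10.6$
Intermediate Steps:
$b{\left(Z,q \right)} = Z$ ($b{\left(Z,q \right)} = 1 Z = Z$)
$5 b{\left(-2,z \right)} + v{\left(-5 \right)} = 5 \left(-2\right) + \frac{3}{-5} = -10 + 3 \left(- \frac{1}{5}\right) = -10 - \frac{3}{5} = - \frac{53}{5}$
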